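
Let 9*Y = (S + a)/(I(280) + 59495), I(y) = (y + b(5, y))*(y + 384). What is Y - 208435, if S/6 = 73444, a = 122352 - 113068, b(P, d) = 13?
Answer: -476570128057/2286423 ≈ -2.0843e+5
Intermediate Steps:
a = 9284
I(y) = (13 + y)*(384 + y) (I(y) = (y + 13)*(y + 384) = (13 + y)*(384 + y))
S = 440664 (S = 6*73444 = 440664)
Y = 449948/2286423 (Y = ((440664 + 9284)/((4992 + 280² + 397*280) + 59495))/9 = (449948/((4992 + 78400 + 111160) + 59495))/9 = (449948/(194552 + 59495))/9 = (449948/254047)/9 = (449948*(1/254047))/9 = (⅑)*(449948/254047) = 449948/2286423 ≈ 0.19679)
Y - 208435 = 449948/2286423 - 208435 = -476570128057/2286423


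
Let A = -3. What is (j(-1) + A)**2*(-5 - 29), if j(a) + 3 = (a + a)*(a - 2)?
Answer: 0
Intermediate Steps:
j(a) = -3 + 2*a*(-2 + a) (j(a) = -3 + (a + a)*(a - 2) = -3 + (2*a)*(-2 + a) = -3 + 2*a*(-2 + a))
(j(-1) + A)**2*(-5 - 29) = ((-3 - 4*(-1) + 2*(-1)**2) - 3)**2*(-5 - 29) = ((-3 + 4 + 2*1) - 3)**2*(-34) = ((-3 + 4 + 2) - 3)**2*(-34) = (3 - 3)**2*(-34) = 0**2*(-34) = 0*(-34) = 0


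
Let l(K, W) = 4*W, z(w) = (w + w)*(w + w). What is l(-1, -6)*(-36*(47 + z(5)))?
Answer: 127008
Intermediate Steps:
z(w) = 4*w**2 (z(w) = (2*w)*(2*w) = 4*w**2)
l(-1, -6)*(-36*(47 + z(5))) = (4*(-6))*(-36*(47 + 4*5**2)) = -(-864)*(47 + 4*25) = -(-864)*(47 + 100) = -(-864)*147 = -24*(-5292) = 127008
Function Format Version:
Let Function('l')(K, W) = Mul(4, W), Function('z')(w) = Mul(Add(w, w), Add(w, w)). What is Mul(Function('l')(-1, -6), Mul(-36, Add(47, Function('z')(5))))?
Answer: 127008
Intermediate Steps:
Function('z')(w) = Mul(4, Pow(w, 2)) (Function('z')(w) = Mul(Mul(2, w), Mul(2, w)) = Mul(4, Pow(w, 2)))
Mul(Function('l')(-1, -6), Mul(-36, Add(47, Function('z')(5)))) = Mul(Mul(4, -6), Mul(-36, Add(47, Mul(4, Pow(5, 2))))) = Mul(-24, Mul(-36, Add(47, Mul(4, 25)))) = Mul(-24, Mul(-36, Add(47, 100))) = Mul(-24, Mul(-36, 147)) = Mul(-24, -5292) = 127008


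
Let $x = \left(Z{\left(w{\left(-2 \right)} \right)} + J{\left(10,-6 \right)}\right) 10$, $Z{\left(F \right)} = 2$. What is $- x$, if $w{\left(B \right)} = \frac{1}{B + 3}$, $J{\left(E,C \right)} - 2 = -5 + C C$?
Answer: $-350$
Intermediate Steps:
$J{\left(E,C \right)} = -3 + C^{2}$ ($J{\left(E,C \right)} = 2 + \left(-5 + C C\right) = 2 + \left(-5 + C^{2}\right) = -3 + C^{2}$)
$w{\left(B \right)} = \frac{1}{3 + B}$
$x = 350$ ($x = \left(2 - \left(3 - \left(-6\right)^{2}\right)\right) 10 = \left(2 + \left(-3 + 36\right)\right) 10 = \left(2 + 33\right) 10 = 35 \cdot 10 = 350$)
$- x = \left(-1\right) 350 = -350$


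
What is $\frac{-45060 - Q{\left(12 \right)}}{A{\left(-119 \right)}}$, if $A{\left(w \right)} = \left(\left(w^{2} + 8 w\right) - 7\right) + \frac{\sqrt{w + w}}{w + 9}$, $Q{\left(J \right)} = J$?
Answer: $- \frac{514285041600}{150638780617} - \frac{2478960 i \sqrt{238}}{1054471464319} \approx -3.414 - 3.6268 \cdot 10^{-5} i$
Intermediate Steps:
$A{\left(w \right)} = -7 + w^{2} + 8 w + \frac{\sqrt{2} \sqrt{w}}{9 + w}$ ($A{\left(w \right)} = \left(-7 + w^{2} + 8 w\right) + \frac{\sqrt{2 w}}{9 + w} = \left(-7 + w^{2} + 8 w\right) + \frac{\sqrt{2} \sqrt{w}}{9 + w} = -7 + w^{2} + 8 w + \frac{\sqrt{2} \sqrt{w}}{9 + w}$)
$\frac{-45060 - Q{\left(12 \right)}}{A{\left(-119 \right)}} = \frac{-45060 - 12}{\frac{1}{9 - 119} \left(-63 + \left(-119\right)^{3} + 17 \left(-119\right)^{2} + 65 \left(-119\right) + \sqrt{2} \sqrt{-119}\right)} = \frac{-45060 - 12}{\frac{1}{-110} \left(-63 - 1685159 + 17 \cdot 14161 - 7735 + \sqrt{2} i \sqrt{119}\right)} = - \frac{45072}{\left(- \frac{1}{110}\right) \left(-63 - 1685159 + 240737 - 7735 + i \sqrt{238}\right)} = - \frac{45072}{\left(- \frac{1}{110}\right) \left(-1452220 + i \sqrt{238}\right)} = - \frac{45072}{13202 - \frac{i \sqrt{238}}{110}}$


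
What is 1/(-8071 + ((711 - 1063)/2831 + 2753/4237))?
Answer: -631313/5094995522 ≈ -0.00012391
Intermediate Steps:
1/(-8071 + ((711 - 1063)/2831 + 2753/4237)) = 1/(-8071 + (-352*1/2831 + 2753*(1/4237))) = 1/(-8071 + (-352/2831 + 2753/4237)) = 1/(-8071 + 331701/631313) = 1/(-5094995522/631313) = -631313/5094995522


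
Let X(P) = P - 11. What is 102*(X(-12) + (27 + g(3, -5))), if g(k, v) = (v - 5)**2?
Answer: 10608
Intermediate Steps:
X(P) = -11 + P
g(k, v) = (-5 + v)**2
102*(X(-12) + (27 + g(3, -5))) = 102*((-11 - 12) + (27 + (-5 - 5)**2)) = 102*(-23 + (27 + (-10)**2)) = 102*(-23 + (27 + 100)) = 102*(-23 + 127) = 102*104 = 10608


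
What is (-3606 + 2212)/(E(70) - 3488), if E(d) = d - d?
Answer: 697/1744 ≈ 0.39966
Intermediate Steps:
E(d) = 0
(-3606 + 2212)/(E(70) - 3488) = (-3606 + 2212)/(0 - 3488) = -1394/(-3488) = -1394*(-1/3488) = 697/1744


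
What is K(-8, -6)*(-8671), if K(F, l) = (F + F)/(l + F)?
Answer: -69368/7 ≈ -9909.7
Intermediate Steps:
K(F, l) = 2*F/(F + l) (K(F, l) = (2*F)/(F + l) = 2*F/(F + l))
K(-8, -6)*(-8671) = (2*(-8)/(-8 - 6))*(-8671) = (2*(-8)/(-14))*(-8671) = (2*(-8)*(-1/14))*(-8671) = (8/7)*(-8671) = -69368/7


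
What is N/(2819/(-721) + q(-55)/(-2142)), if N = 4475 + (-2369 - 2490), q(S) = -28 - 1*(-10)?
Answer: 392224/3985 ≈ 98.425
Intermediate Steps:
q(S) = -18 (q(S) = -28 + 10 = -18)
N = -384 (N = 4475 - 4859 = -384)
N/(2819/(-721) + q(-55)/(-2142)) = -384/(2819/(-721) - 18/(-2142)) = -384/(2819*(-1/721) - 18*(-1/2142)) = -384/(-2819/721 + 1/119) = -384/(-47820/12257) = -384*(-12257/47820) = 392224/3985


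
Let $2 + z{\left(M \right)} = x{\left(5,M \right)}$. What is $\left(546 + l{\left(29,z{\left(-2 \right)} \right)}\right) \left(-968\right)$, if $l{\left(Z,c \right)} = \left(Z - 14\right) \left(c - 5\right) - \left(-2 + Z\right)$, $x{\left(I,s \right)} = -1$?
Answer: $-386232$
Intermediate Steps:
$z{\left(M \right)} = -3$ ($z{\left(M \right)} = -2 - 1 = -3$)
$l{\left(Z,c \right)} = 2 - Z + \left(-14 + Z\right) \left(-5 + c\right)$ ($l{\left(Z,c \right)} = \left(-14 + Z\right) \left(-5 + c\right) - \left(-2 + Z\right) = 2 - Z + \left(-14 + Z\right) \left(-5 + c\right)$)
$\left(546 + l{\left(29,z{\left(-2 \right)} \right)}\right) \left(-968\right) = \left(546 + \left(72 - -42 - 174 + 29 \left(-3\right)\right)\right) \left(-968\right) = \left(546 + \left(72 + 42 - 174 - 87\right)\right) \left(-968\right) = \left(546 - 147\right) \left(-968\right) = 399 \left(-968\right) = -386232$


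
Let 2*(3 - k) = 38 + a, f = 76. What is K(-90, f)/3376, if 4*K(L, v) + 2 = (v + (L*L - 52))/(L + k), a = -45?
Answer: -8291/1127584 ≈ -0.0073529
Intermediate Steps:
k = 13/2 (k = 3 - (38 - 45)/2 = 3 - 1/2*(-7) = 3 + 7/2 = 13/2 ≈ 6.5000)
K(L, v) = -1/2 + (-52 + v + L**2)/(4*(13/2 + L)) (K(L, v) = -1/2 + ((v + (L*L - 52))/(L + 13/2))/4 = -1/2 + ((v + (L**2 - 52))/(13/2 + L))/4 = -1/2 + ((v + (-52 + L**2))/(13/2 + L))/4 = -1/2 + ((-52 + v + L**2)/(13/2 + L))/4 = -1/2 + (-52 + v + L**2)/(4*(13/2 + L)))
K(-90, f)/3376 = ((-65 + 76 + (-90)**2 - 2*(-90))/(2*(13 + 2*(-90))))/3376 = ((-65 + 76 + 8100 + 180)/(2*(13 - 180)))*(1/3376) = ((1/2)*8291/(-167))*(1/3376) = ((1/2)*(-1/167)*8291)*(1/3376) = -8291/334*1/3376 = -8291/1127584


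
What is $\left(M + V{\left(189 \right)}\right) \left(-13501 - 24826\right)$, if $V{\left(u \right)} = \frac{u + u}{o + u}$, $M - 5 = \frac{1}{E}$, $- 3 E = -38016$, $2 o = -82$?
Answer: $- \frac{135748906547}{468864} \approx -2.8953 \cdot 10^{5}$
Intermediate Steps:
$o = -41$ ($o = \frac{1}{2} \left(-82\right) = -41$)
$E = 12672$ ($E = \left(- \frac{1}{3}\right) \left(-38016\right) = 12672$)
$M = \frac{63361}{12672}$ ($M = 5 + \frac{1}{12672} = \frac{63361}{12672} \approx 5.0001$)
$V{\left(u \right)} = \frac{2 u}{-41 + u}$ ($V{\left(u \right)} = \frac{u + u}{-41 + u} = \frac{2 u}{-41 + u}$)
$\left(M + V{\left(189 \right)}\right) \left(-13501 - 24826\right) = \left(\frac{63361}{12672} + 2 \cdot 189 \frac{1}{-41 + 189}\right) \left(-13501 - 24826\right) = \left(\frac{63361}{12672} + 2 \cdot 189 \cdot \frac{1}{148}\right) \left(-38327\right) = \left(\frac{63361}{12672} + \frac{189}{74}\right) \left(-38327\right) = \frac{3541861}{468864} \left(-38327\right) = - \frac{135748906547}{468864}$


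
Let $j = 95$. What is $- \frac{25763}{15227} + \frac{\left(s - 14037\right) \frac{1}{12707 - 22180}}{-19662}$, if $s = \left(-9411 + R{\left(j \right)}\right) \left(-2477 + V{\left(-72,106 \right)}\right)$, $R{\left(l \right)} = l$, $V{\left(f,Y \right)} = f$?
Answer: $- \frac{4437194129669}{2836152484602} \approx -1.5645$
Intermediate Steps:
$s = 23746484$ ($s = \left(-9411 + 95\right) \left(-2477 - 72\right) = \left(-9316\right) \left(-2549\right) = 23746484$)
$- \frac{25763}{15227} + \frac{\left(s - 14037\right) \frac{1}{12707 - 22180}}{-19662} = - \frac{25763}{15227} + \frac{\left(23746484 - 14037\right) \frac{1}{12707 - 22180}}{-19662} = \left(-25763\right) \frac{1}{15227} + \frac{23732447}{-9473} \left(- \frac{1}{19662}\right) = - \frac{25763}{15227} + 23732447 \left(- \frac{1}{9473}\right) \left(- \frac{1}{19662}\right) = - \frac{25763}{15227} - - \frac{23732447}{186258126} = - \frac{25763}{15227} + \frac{23732447}{186258126} = - \frac{4437194129669}{2836152484602}$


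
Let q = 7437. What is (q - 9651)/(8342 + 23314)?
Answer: -369/5276 ≈ -0.069939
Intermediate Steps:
(q - 9651)/(8342 + 23314) = (7437 - 9651)/(8342 + 23314) = -2214/31656 = -2214*1/31656 = -369/5276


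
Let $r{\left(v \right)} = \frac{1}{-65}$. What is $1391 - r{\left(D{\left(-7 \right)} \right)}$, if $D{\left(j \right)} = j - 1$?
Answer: $\frac{90416}{65} \approx 1391.0$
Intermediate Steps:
$D{\left(j \right)} = -1 + j$
$r{\left(v \right)} = - \frac{1}{65}$
$1391 - r{\left(D{\left(-7 \right)} \right)} = 1391 - - \frac{1}{65} = 1391 + \frac{1}{65} = \frac{90416}{65}$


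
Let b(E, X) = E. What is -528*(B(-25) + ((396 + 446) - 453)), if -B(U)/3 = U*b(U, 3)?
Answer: 784608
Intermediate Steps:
B(U) = -3*U² (B(U) = -3*U*U = -3*U²)
-528*(B(-25) + ((396 + 446) - 453)) = -528*(-3*(-25)² + ((396 + 446) - 453)) = -528*(-3*625 + (842 - 453)) = -528*(-1875 + 389) = -528*(-1486) = 784608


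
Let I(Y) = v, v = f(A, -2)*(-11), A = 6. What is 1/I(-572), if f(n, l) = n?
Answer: -1/66 ≈ -0.015152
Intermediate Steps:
v = -66 (v = 6*(-11) = -66)
I(Y) = -66
1/I(-572) = 1/(-66) = -1/66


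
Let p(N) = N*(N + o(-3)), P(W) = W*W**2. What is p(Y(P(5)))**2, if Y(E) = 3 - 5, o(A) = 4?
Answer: 16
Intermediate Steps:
P(W) = W**3
Y(E) = -2
p(N) = N*(4 + N) (p(N) = N*(N + 4) = N*(4 + N))
p(Y(P(5)))**2 = (-2*(4 - 2))**2 = (-2*2)**2 = (-4)**2 = 16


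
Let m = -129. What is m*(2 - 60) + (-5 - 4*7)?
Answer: 7449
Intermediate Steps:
m*(2 - 60) + (-5 - 4*7) = -129*(2 - 60) + (-5 - 4*7) = -129*(-58) + (-5 - 28) = 7482 - 33 = 7449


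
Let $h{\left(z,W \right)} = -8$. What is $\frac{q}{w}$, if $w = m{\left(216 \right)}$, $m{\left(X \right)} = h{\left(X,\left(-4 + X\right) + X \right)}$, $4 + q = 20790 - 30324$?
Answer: $\frac{4769}{4} \approx 1192.3$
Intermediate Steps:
$q = -9538$ ($q = -4 + \left(20790 - 30324\right) = -4 - 9534 = -9538$)
$m{\left(X \right)} = -8$
$w = -8$
$\frac{q}{w} = - \frac{9538}{-8} = \left(-9538\right) \left(- \frac{1}{8}\right) = \frac{4769}{4}$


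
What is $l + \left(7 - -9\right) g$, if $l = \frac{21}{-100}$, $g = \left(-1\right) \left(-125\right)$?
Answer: $\frac{199979}{100} \approx 1999.8$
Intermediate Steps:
$g = 125$
$l = - \frac{21}{100}$ ($l = 21 \left(- \frac{1}{100}\right) = - \frac{21}{100} \approx -0.21$)
$l + \left(7 - -9\right) g = - \frac{21}{100} + \left(7 - -9\right) 125 = - \frac{21}{100} + \left(7 + 9\right) 125 = - \frac{21}{100} + 16 \cdot 125 = - \frac{21}{100} + 2000 = \frac{199979}{100}$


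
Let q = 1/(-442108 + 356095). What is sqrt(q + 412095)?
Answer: sqrt(338752903775338)/28671 ≈ 641.95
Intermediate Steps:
q = -1/86013 (q = 1/(-86013) = -1/86013 ≈ -1.1626e-5)
sqrt(q + 412095) = sqrt(-1/86013 + 412095) = sqrt(35445527234/86013) = sqrt(338752903775338)/28671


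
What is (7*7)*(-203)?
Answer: -9947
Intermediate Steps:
(7*7)*(-203) = 49*(-203) = -9947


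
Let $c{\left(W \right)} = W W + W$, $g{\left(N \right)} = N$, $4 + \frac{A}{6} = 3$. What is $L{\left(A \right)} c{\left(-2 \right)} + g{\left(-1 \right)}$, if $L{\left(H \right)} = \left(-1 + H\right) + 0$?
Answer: $-15$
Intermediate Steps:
$A = -6$ ($A = -24 + 6 \cdot 3 = -24 + 18 = -6$)
$c{\left(W \right)} = W + W^{2}$ ($c{\left(W \right)} = W^{2} + W = W + W^{2}$)
$L{\left(H \right)} = -1 + H$
$L{\left(A \right)} c{\left(-2 \right)} + g{\left(-1 \right)} = \left(-1 - 6\right) \left(- 2 \left(1 - 2\right)\right) - 1 = - 7 \left(\left(-2\right) \left(-1\right)\right) - 1 = \left(-7\right) 2 - 1 = -14 - 1 = -15$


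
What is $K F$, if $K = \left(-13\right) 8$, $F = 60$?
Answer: $-6240$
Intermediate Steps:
$K = -104$
$K F = \left(-104\right) 60 = -6240$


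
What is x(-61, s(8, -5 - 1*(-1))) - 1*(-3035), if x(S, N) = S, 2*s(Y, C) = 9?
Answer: 2974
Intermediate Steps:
s(Y, C) = 9/2 (s(Y, C) = (½)*9 = 9/2)
x(-61, s(8, -5 - 1*(-1))) - 1*(-3035) = -61 - 1*(-3035) = -61 + 3035 = 2974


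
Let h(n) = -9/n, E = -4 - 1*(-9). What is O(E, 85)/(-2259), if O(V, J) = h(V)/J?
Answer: 1/106675 ≈ 9.3743e-6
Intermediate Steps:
E = 5 (E = -4 + 9 = 5)
O(V, J) = -9/(J*V) (O(V, J) = (-9/V)/J = -9/(J*V))
O(E, 85)/(-2259) = -9/(85*5)/(-2259) = -9*1/85*⅕*(-1/2259) = -9/425*(-1/2259) = 1/106675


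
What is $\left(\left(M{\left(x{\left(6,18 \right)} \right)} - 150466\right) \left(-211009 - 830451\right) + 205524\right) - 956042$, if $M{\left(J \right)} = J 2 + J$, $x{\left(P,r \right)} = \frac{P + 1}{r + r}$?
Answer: $\frac{470108886971}{3} \approx 1.567 \cdot 10^{11}$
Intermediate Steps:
$x{\left(P,r \right)} = \frac{1 + P}{2 r}$
$M{\left(J \right)} = 3 J$ ($M{\left(J \right)} = 2 J + J = 3 J$)
$\left(\left(M{\left(x{\left(6,18 \right)} \right)} - 150466\right) \left(-211009 - 830451\right) + 205524\right) - 956042 = \left(\left(3 \frac{1 + 6}{2 \cdot 18} - 150466\right) \left(-211009 - 830451\right) + 205524\right) - 956042 = \left(\left(3 \cdot \frac{1}{2} \cdot \frac{1}{18} \cdot 7 - 150466\right) \left(-1041460\right) + 205524\right) - 956042 = \left(\left(3 \cdot \frac{7}{36} - 150466\right) \left(-1041460\right) + 205524\right) - 956042 = \left(\left(\frac{7}{12} - 150466\right) \left(-1041460\right) + 205524\right) - 956042 = \left(\left(- \frac{1805585}{12}\right) \left(-1041460\right) + 205524\right) - 956042 = \left(\frac{470111138525}{3} + 205524\right) - 956042 = \frac{470111755097}{3} - 956042 = \frac{470108886971}{3}$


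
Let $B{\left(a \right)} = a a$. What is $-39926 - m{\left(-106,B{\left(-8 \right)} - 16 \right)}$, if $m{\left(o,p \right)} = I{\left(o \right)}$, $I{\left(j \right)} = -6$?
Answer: $-39920$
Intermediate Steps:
$B{\left(a \right)} = a^{2}$
$m{\left(o,p \right)} = -6$
$-39926 - m{\left(-106,B{\left(-8 \right)} - 16 \right)} = -39926 - -6 = -39926 + 6 = -39920$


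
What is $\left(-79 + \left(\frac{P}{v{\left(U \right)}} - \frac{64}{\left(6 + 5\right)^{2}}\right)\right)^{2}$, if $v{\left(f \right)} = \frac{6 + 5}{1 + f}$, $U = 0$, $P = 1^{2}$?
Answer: $\frac{92390544}{14641} \approx 6310.4$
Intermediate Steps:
$P = 1$
$v{\left(f \right)} = \frac{11}{1 + f}$
$\left(-79 + \left(\frac{P}{v{\left(U \right)}} - \frac{64}{\left(6 + 5\right)^{2}}\right)\right)^{2} = \left(-79 + \left(1 \frac{1}{11 \frac{1}{1 + 0}} - \frac{64}{\left(6 + 5\right)^{2}}\right)\right)^{2} = \left(-79 + \left(1 \frac{1}{11 \cdot 1^{-1}} - \frac{64}{11^{2}}\right)\right)^{2} = \left(-79 + \left(1 \frac{1}{11 \cdot 1} - \frac{64}{121}\right)\right)^{2} = \left(-79 + \left(1 \cdot \frac{1}{11} - \frac{64}{121}\right)\right)^{2} = \left(-79 + \left(\frac{1}{11} - \frac{64}{121}\right)\right)^{2} = \left(-79 - \frac{53}{121}\right)^{2} = \left(- \frac{9612}{121}\right)^{2} = \frac{92390544}{14641}$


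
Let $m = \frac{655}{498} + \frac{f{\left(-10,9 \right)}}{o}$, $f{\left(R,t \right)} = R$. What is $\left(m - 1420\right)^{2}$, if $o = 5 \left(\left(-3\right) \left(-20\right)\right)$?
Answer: $\frac{346647757824}{172225} \approx 2.0128 \cdot 10^{6}$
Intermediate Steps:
$o = 300$ ($o = 5 \cdot 60 = 300$)
$m = \frac{532}{415}$ ($m = \frac{655}{498} - \frac{10}{300} = 655 \cdot \frac{1}{498} - \frac{1}{30} = \frac{655}{498} - \frac{1}{30} = \frac{532}{415} \approx 1.2819$)
$\left(m - 1420\right)^{2} = \left(\frac{532}{415} - 1420\right)^{2} = \left(- \frac{588768}{415}\right)^{2} = \frac{346647757824}{172225}$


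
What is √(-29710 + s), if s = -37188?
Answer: I*√66898 ≈ 258.65*I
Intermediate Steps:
√(-29710 + s) = √(-29710 - 37188) = √(-66898) = I*√66898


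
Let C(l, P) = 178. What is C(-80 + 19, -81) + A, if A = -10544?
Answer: -10366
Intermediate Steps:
C(-80 + 19, -81) + A = 178 - 10544 = -10366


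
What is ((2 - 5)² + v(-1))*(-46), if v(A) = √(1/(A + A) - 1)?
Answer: -414 - 23*I*√6 ≈ -414.0 - 56.338*I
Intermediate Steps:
v(A) = √(-1 + 1/(2*A)) (v(A) = √(1/(2*A) - 1) = √(-1 + 1/(2*A)))
((2 - 5)² + v(-1))*(-46) = ((2 - 5)² + √(-4 + 2/(-1))/2)*(-46) = ((-3)² + √(-4 + 2*(-1))/2)*(-46) = (9 + √(-4 - 2)/2)*(-46) = (9 + √(-6)/2)*(-46) = (9 + (I*√6)/2)*(-46) = (9 + I*√6/2)*(-46) = -414 - 23*I*√6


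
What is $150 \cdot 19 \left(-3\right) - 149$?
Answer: $-8699$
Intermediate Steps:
$150 \cdot 19 \left(-3\right) - 149 = 150 \left(-57\right) - 149 = -8550 - 149 = -8699$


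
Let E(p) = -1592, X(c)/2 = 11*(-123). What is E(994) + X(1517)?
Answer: -4298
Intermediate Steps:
X(c) = -2706 (X(c) = 2*(11*(-123)) = 2*(-1353) = -2706)
E(994) + X(1517) = -1592 - 2706 = -4298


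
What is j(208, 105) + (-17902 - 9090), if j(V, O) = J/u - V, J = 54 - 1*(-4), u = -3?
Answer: -81658/3 ≈ -27219.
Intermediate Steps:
J = 58 (J = 54 + 4 = 58)
j(V, O) = -58/3 - V (j(V, O) = 58/(-3) - V = 58*(-⅓) - V = -58/3 - V)
j(208, 105) + (-17902 - 9090) = (-58/3 - 1*208) + (-17902 - 9090) = (-58/3 - 208) - 26992 = -682/3 - 26992 = -81658/3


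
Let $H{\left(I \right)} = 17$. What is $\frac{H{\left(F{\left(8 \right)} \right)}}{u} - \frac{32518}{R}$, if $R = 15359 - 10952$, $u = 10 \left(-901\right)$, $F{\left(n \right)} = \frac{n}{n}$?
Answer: $- \frac{17238947}{2335710} \approx -7.3806$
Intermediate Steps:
$F{\left(n \right)} = 1$
$u = -9010$
$R = 4407$
$\frac{H{\left(F{\left(8 \right)} \right)}}{u} - \frac{32518}{R} = \frac{17}{-9010} - \frac{32518}{4407} = 17 \left(- \frac{1}{9010}\right) - \frac{32518}{4407} = - \frac{1}{530} - \frac{32518}{4407} = - \frac{17238947}{2335710}$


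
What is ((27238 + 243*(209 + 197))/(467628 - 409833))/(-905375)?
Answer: -125896/52326148125 ≈ -2.4060e-6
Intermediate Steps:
((27238 + 243*(209 + 197))/(467628 - 409833))/(-905375) = ((27238 + 243*406)/57795)*(-1/905375) = ((27238 + 98658)*(1/57795))*(-1/905375) = (125896*(1/57795))*(-1/905375) = (125896/57795)*(-1/905375) = -125896/52326148125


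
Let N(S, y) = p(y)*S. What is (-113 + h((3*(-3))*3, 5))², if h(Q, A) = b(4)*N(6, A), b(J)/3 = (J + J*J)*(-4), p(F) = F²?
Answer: 1304148769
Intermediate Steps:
N(S, y) = S*y² (N(S, y) = y²*S = S*y²)
b(J) = -12*J - 12*J² (b(J) = 3*((J + J*J)*(-4)) = 3*((J + J²)*(-4)) = 3*(-4*J - 4*J²) = -12*J - 12*J²)
h(Q, A) = -1440*A² (h(Q, A) = (-12*4*(1 + 4))*(6*A²) = (-12*4*5)*(6*A²) = -1440*A²)
(-113 + h((3*(-3))*3, 5))² = (-113 - 1440*5²)² = (-113 - 1440*25)² = (-113 - 36000)² = (-36113)² = 1304148769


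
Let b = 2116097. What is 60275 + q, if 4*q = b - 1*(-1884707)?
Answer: 1060476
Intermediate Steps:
q = 1000201 (q = (2116097 - 1*(-1884707))/4 = (2116097 + 1884707)/4 = (¼)*4000804 = 1000201)
60275 + q = 60275 + 1000201 = 1060476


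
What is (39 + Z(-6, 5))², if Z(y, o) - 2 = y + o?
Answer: 1600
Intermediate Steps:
Z(y, o) = 2 + o + y (Z(y, o) = 2 + (y + o) = 2 + (o + y) = 2 + o + y)
(39 + Z(-6, 5))² = (39 + (2 + 5 - 6))² = (39 + 1)² = 40² = 1600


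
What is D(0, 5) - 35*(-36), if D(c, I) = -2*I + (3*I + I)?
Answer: 1270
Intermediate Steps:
D(c, I) = 2*I (D(c, I) = -2*I + 4*I = 2*I)
D(0, 5) - 35*(-36) = 2*5 - 35*(-36) = 10 + 1260 = 1270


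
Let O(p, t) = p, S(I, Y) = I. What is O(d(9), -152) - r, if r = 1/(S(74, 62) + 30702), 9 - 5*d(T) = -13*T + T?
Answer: 3600787/153880 ≈ 23.400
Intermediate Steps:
d(T) = 9/5 + 12*T/5 (d(T) = 9/5 - (-13*T + T)/5 = 9/5 - (-12)*T/5 = 9/5 + 12*T/5)
r = 1/30776 (r = 1/(74 + 30702) = 1/30776 ≈ 3.2493e-5)
O(d(9), -152) - r = (9/5 + (12/5)*9) - 1*1/30776 = (9/5 + 108/5) - 1/30776 = 117/5 - 1/30776 = 3600787/153880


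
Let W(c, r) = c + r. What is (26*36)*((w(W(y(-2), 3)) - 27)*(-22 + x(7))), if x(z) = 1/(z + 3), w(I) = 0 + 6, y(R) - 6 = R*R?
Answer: 2152332/5 ≈ 4.3047e+5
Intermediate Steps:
y(R) = 6 + R**2 (y(R) = 6 + R*R = 6 + R**2)
w(I) = 6
x(z) = 1/(3 + z)
(26*36)*((w(W(y(-2), 3)) - 27)*(-22 + x(7))) = (26*36)*((6 - 27)*(-22 + 1/(3 + 7))) = 936*(-21*(-22 + 1/10)) = 936*(-21*(-219/10)) = 936*(4599/10) = 2152332/5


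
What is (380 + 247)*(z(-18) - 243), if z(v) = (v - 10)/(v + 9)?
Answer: -451231/3 ≈ -1.5041e+5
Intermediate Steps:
z(v) = (-10 + v)/(9 + v)
(380 + 247)*(z(-18) - 243) = (380 + 247)*((-10 - 18)/(9 - 18) - 243) = 627*(-28/(-9) - 243) = 627*(-⅑*(-28) - 243) = 627*(28/9 - 243) = 627*(-2159/9) = -451231/3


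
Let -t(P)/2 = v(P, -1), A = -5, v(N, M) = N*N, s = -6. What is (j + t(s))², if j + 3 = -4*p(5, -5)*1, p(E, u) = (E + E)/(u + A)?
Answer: 5041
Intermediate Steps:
v(N, M) = N²
t(P) = -2*P²
p(E, u) = 2*E/(-5 + u) (p(E, u) = (E + E)/(u - 5) = (2*E)/(-5 + u) = 2*E/(-5 + u))
j = 1 (j = -3 - 8*5/(-5 - 5)*1 = -3 - 8*5/(-10)*1 = -3 - 8*5*(-1)/10*1 = -3 - 4*(-1)*1 = -3 + 4*1 = -3 + 4 = 1)
(j + t(s))² = (1 - 2*(-6)²)² = (1 - 2*36)² = (1 - 72)² = (-71)² = 5041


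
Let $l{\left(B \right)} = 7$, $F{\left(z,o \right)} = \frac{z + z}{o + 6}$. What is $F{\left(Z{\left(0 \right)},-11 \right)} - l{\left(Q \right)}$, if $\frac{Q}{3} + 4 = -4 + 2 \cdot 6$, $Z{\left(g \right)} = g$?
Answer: $-7$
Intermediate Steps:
$Q = 12$ ($Q = -12 + 3 \left(-4 + 2 \cdot 6\right) = -12 + 3 \left(-4 + 12\right) = -12 + 3 \cdot 8 = -12 + 24 = 12$)
$F{\left(z,o \right)} = \frac{2 z}{6 + o}$
$F{\left(Z{\left(0 \right)},-11 \right)} - l{\left(Q \right)} = 2 \cdot 0 \frac{1}{6 - 11} - 7 = 2 \cdot 0 \frac{1}{-5} - 7 = 2 \cdot 0 \left(- \frac{1}{5}\right) - 7 = 0 - 7 = -7$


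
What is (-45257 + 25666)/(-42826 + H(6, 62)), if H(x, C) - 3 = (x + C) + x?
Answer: 19591/42749 ≈ 0.45828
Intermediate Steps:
H(x, C) = 3 + C + 2*x (H(x, C) = 3 + ((x + C) + x) = 3 + ((C + x) + x) = 3 + (C + 2*x) = 3 + C + 2*x)
(-45257 + 25666)/(-42826 + H(6, 62)) = (-45257 + 25666)/(-42826 + (3 + 62 + 2*6)) = -19591/(-42826 + (3 + 62 + 12)) = -19591/(-42826 + 77) = -19591/(-42749) = -19591*(-1/42749) = 19591/42749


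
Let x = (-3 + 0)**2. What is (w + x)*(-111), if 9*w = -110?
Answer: 1073/3 ≈ 357.67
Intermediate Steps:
w = -110/9 (w = (1/9)*(-110) = -110/9 ≈ -12.222)
x = 9 (x = (-3)**2 = 9)
(w + x)*(-111) = (-110/9 + 9)*(-111) = -29/9*(-111) = 1073/3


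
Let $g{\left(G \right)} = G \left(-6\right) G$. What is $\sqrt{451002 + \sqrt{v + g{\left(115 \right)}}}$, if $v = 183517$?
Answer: $\sqrt{451002 + \sqrt{104167}} \approx 671.81$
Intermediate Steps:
$g{\left(G \right)} = - 6 G^{2}$ ($g{\left(G \right)} = - 6 G G = - 6 G^{2}$)
$\sqrt{451002 + \sqrt{v + g{\left(115 \right)}}} = \sqrt{451002 + \sqrt{183517 - 6 \cdot 115^{2}}} = \sqrt{451002 + \sqrt{183517 - 79350}} = \sqrt{451002 + \sqrt{104167}}$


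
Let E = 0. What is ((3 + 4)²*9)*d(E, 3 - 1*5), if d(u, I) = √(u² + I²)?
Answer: 882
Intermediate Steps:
d(u, I) = √(I² + u²)
((3 + 4)²*9)*d(E, 3 - 1*5) = ((3 + 4)²*9)*√((3 - 1*5)² + 0²) = (7²*9)*√((3 - 5)² + 0) = (49*9)*√((-2)² + 0) = 441*√(4 + 0) = 441*√4 = 441*2 = 882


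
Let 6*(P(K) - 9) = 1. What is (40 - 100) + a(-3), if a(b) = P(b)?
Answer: -305/6 ≈ -50.833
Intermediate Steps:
P(K) = 55/6 (P(K) = 9 + (⅙)*1 = 9 + ⅙ = 55/6)
a(b) = 55/6
(40 - 100) + a(-3) = (40 - 100) + 55/6 = -60 + 55/6 = -305/6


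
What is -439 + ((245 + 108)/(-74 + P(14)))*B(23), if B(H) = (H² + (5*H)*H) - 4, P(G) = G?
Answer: -114535/6 ≈ -19089.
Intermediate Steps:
B(H) = -4 + 6*H² (B(H) = (H² + 5*H²) - 4 = 6*H² - 4 = -4 + 6*H²)
-439 + ((245 + 108)/(-74 + P(14)))*B(23) = -439 + ((245 + 108)/(-74 + 14))*(-4 + 6*23²) = -439 + (353/(-60))*(-4 + 6*529) = -439 + (353*(-1/60))*(-4 + 3174) = -439 - 353/60*3170 = -439 - 111901/6 = -114535/6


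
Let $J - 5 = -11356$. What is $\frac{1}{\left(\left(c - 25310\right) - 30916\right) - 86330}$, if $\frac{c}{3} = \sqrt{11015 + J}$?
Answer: $- \frac{35639}{5080554040} - \frac{3 i \sqrt{21}}{5080554040} \approx -7.0148 \cdot 10^{-6} - 2.7059 \cdot 10^{-9} i$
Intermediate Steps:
$J = -11351$ ($J = 5 - 11356 = -11351$)
$c = 12 i \sqrt{21}$ ($c = 3 \sqrt{11015 - 11351} = 3 \sqrt{-336} = 3 \cdot 4 i \sqrt{21} = 12 i \sqrt{21} \approx 54.991 i$)
$\frac{1}{\left(\left(c - 25310\right) - 30916\right) - 86330} = \frac{1}{\left(\left(12 i \sqrt{21} - 25310\right) - 30916\right) - 86330} = \frac{1}{\left(\left(-25310 + 12 i \sqrt{21}\right) - 30916\right) - 86330} = \frac{1}{\left(-56226 + 12 i \sqrt{21}\right) - 86330} = \frac{1}{-142556 + 12 i \sqrt{21}}$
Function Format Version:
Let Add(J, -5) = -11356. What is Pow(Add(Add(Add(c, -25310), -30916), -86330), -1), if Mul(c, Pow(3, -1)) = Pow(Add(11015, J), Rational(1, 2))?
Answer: Add(Rational(-35639, 5080554040), Mul(Rational(-3, 5080554040), I, Pow(21, Rational(1, 2)))) ≈ Add(-7.0148e-6, Mul(-2.7059e-9, I))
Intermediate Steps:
J = -11351 (J = Add(5, -11356) = -11351)
c = Mul(12, I, Pow(21, Rational(1, 2))) (c = Mul(3, Pow(Add(11015, -11351), Rational(1, 2))) = Mul(3, Pow(-336, Rational(1, 2))) = Mul(3, Mul(4, I, Pow(21, Rational(1, 2)))) = Mul(12, I, Pow(21, Rational(1, 2))) ≈ Mul(54.991, I))
Pow(Add(Add(Add(c, -25310), -30916), -86330), -1) = Pow(Add(Add(Add(Mul(12, I, Pow(21, Rational(1, 2))), -25310), -30916), -86330), -1) = Pow(Add(Add(Add(-25310, Mul(12, I, Pow(21, Rational(1, 2)))), -30916), -86330), -1) = Pow(Add(Add(-56226, Mul(12, I, Pow(21, Rational(1, 2)))), -86330), -1) = Pow(Add(-142556, Mul(12, I, Pow(21, Rational(1, 2)))), -1)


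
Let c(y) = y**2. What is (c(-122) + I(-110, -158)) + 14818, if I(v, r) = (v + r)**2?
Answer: 101526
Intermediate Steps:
I(v, r) = (r + v)**2
(c(-122) + I(-110, -158)) + 14818 = ((-122)**2 + (-158 - 110)**2) + 14818 = (14884 + (-268)**2) + 14818 = (14884 + 71824) + 14818 = 86708 + 14818 = 101526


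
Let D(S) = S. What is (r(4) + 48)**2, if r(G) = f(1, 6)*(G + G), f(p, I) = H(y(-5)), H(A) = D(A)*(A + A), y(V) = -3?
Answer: 36864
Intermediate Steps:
H(A) = 2*A**2 (H(A) = A*(A + A) = A*(2*A) = 2*A**2)
f(p, I) = 18 (f(p, I) = 2*(-3)**2 = 2*9 = 18)
r(G) = 36*G (r(G) = 18*(G + G) = 18*(2*G) = 36*G)
(r(4) + 48)**2 = (36*4 + 48)**2 = (144 + 48)**2 = 192**2 = 36864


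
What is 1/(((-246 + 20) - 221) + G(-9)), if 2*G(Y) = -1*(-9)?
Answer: -2/885 ≈ -0.0022599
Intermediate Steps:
G(Y) = 9/2 (G(Y) = (-1*(-9))/2 = (1/2)*9 = 9/2)
1/(((-246 + 20) - 221) + G(-9)) = 1/(((-246 + 20) - 221) + 9/2) = 1/((-226 - 221) + 9/2) = 1/(-447 + 9/2) = 1/(-885/2) = -2/885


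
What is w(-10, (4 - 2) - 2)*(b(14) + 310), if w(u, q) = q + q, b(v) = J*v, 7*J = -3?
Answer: 0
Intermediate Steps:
J = -3/7 (J = (⅐)*(-3) = -3/7 ≈ -0.42857)
b(v) = -3*v/7
w(u, q) = 2*q
w(-10, (4 - 2) - 2)*(b(14) + 310) = (2*((4 - 2) - 2))*(-3/7*14 + 310) = (2*(2 - 2))*(-6 + 310) = (2*0)*304 = 0*304 = 0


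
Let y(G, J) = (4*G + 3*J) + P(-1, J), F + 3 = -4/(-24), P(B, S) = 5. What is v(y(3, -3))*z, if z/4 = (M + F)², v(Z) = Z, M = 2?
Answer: 200/9 ≈ 22.222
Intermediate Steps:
F = -17/6 (F = -3 - 4/(-24) = -3 - 4*(-1/24) = -3 + ⅙ = -17/6 ≈ -2.8333)
y(G, J) = 5 + 3*J + 4*G (y(G, J) = (4*G + 3*J) + 5 = (3*J + 4*G) + 5 = 5 + 3*J + 4*G)
z = 25/9 (z = 4*(2 - 17/6)² = 4*(-⅚)² = 4*(25/36) = 25/9 ≈ 2.7778)
v(y(3, -3))*z = (5 + 3*(-3) + 4*3)*(25/9) = (5 - 9 + 12)*(25/9) = 8*(25/9) = 200/9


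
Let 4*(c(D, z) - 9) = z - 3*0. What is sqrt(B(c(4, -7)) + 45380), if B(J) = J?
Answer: sqrt(181549)/2 ≈ 213.04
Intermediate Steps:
c(D, z) = 9 + z/4 (c(D, z) = 9 + (z - 3*0)/4 = 9 + (z + 0)/4 = 9 + z/4)
sqrt(B(c(4, -7)) + 45380) = sqrt((9 + (1/4)*(-7)) + 45380) = sqrt((9 - 7/4) + 45380) = sqrt(29/4 + 45380) = sqrt(181549/4) = sqrt(181549)/2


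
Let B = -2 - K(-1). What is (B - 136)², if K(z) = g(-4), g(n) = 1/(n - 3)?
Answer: 931225/49 ≈ 19005.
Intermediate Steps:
g(n) = 1/(-3 + n)
K(z) = -⅐ (K(z) = 1/(-3 - 4) = 1/(-7) = -⅐)
B = -13/7 (B = -2 - 1*(-⅐) = -2 + ⅐ = -13/7 ≈ -1.8571)
(B - 136)² = (-13/7 - 136)² = (-965/7)² = 931225/49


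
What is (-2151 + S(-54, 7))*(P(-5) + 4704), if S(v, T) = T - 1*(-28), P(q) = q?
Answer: -9943084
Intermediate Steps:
S(v, T) = 28 + T (S(v, T) = T + 28 = 28 + T)
(-2151 + S(-54, 7))*(P(-5) + 4704) = (-2151 + (28 + 7))*(-5 + 4704) = (-2151 + 35)*4699 = -2116*4699 = -9943084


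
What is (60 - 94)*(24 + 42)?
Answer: -2244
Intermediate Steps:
(60 - 94)*(24 + 42) = -34*66 = -2244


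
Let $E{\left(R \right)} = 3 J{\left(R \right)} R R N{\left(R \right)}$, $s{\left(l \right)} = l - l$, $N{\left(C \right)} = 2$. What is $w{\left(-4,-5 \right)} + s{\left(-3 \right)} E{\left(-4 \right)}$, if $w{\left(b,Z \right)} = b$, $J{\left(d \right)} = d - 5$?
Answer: $-4$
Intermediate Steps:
$J{\left(d \right)} = -5 + d$
$s{\left(l \right)} = 0$
$E{\left(R \right)} = 6 R^{2} \left(-5 + R\right)$ ($E{\left(R \right)} = 3 \left(-5 + R\right) R R 2 = 3 R \left(-5 + R\right) R 2 = 3 R^{2} \left(-5 + R\right) 2 = 6 R^{2} \left(-5 + R\right)$)
$w{\left(-4,-5 \right)} + s{\left(-3 \right)} E{\left(-4 \right)} = -4 + 0 \cdot 6 \left(-4\right)^{2} \left(-5 - 4\right) = -4 + 0 \cdot 6 \cdot 16 \left(-9\right) = -4 + 0 \left(-864\right) = -4 + 0 = -4$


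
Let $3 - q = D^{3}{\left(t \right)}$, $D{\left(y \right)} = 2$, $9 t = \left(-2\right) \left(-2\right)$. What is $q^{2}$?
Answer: $25$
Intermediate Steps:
$t = \frac{4}{9}$ ($t = \frac{\left(-2\right) \left(-2\right)}{9} = \frac{1}{9} \cdot 4 = \frac{4}{9} \approx 0.44444$)
$q = -5$ ($q = 3 - 2^{3} = 3 - 8 = -5$)
$q^{2} = \left(-5\right)^{2} = 25$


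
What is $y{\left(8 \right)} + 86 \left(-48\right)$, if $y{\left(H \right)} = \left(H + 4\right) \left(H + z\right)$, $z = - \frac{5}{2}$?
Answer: $-4062$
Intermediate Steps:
$z = - \frac{5}{2}$ ($z = \left(-5\right) \frac{1}{2} = - \frac{5}{2} \approx -2.5$)
$y{\left(H \right)} = \left(4 + H\right) \left(- \frac{5}{2} + H\right)$ ($y{\left(H \right)} = \left(H + 4\right) \left(H - \frac{5}{2}\right) = \left(4 + H\right) \left(- \frac{5}{2} + H\right)$)
$y{\left(8 \right)} + 86 \left(-48\right) = \left(-10 + 8^{2} + \frac{3}{2} \cdot 8\right) + 86 \left(-48\right) = \left(-10 + 64 + 12\right) - 4128 = 66 - 4128 = -4062$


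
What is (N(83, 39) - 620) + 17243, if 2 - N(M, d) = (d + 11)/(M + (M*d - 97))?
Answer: 53582325/3223 ≈ 16625.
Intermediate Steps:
N(M, d) = 2 - (11 + d)/(-97 + M + M*d) (N(M, d) = 2 - (d + 11)/(M + (M*d - 97)) = 2 - (11 + d)/(M + (-97 + M*d)) = 2 - (11 + d)/(-97 + M + M*d))
(N(83, 39) - 620) + 17243 = ((-205 - 1*39 + 2*83 + 2*83*39)/(-97 + 83 + 83*39) - 620) + 17243 = ((-205 - 39 + 166 + 6474)/(-97 + 83 + 3237) - 620) + 17243 = (6396/3223 - 620) + 17243 = -1991864/3223 + 17243 = 53582325/3223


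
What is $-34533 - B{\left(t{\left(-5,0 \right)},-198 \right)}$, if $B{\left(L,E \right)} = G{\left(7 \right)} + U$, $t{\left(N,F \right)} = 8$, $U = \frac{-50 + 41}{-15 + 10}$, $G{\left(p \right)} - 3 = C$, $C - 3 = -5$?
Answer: $- \frac{172679}{5} \approx -34536.0$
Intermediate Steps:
$C = -2$ ($C = 3 - 5 = -2$)
$G{\left(p \right)} = 1$ ($G{\left(p \right)} = 3 - 2 = 1$)
$U = \frac{9}{5}$ ($U = - \frac{9}{-5} = \left(-9\right) \left(- \frac{1}{5}\right) = \frac{9}{5} \approx 1.8$)
$B{\left(L,E \right)} = \frac{14}{5}$ ($B{\left(L,E \right)} = 1 + \frac{9}{5} = \frac{14}{5}$)
$-34533 - B{\left(t{\left(-5,0 \right)},-198 \right)} = -34533 - \frac{14}{5} = - \frac{172679}{5}$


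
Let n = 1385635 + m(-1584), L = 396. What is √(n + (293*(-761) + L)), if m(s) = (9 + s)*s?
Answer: √3657858 ≈ 1912.6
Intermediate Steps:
m(s) = s*(9 + s)
n = 3880435 (n = 1385635 - 1584*(9 - 1584) = 1385635 - 1584*(-1575) = 1385635 + 2494800 = 3880435)
√(n + (293*(-761) + L)) = √(3880435 + (293*(-761) + 396)) = √(3880435 + (-222973 + 396)) = √(3880435 - 222577) = √3657858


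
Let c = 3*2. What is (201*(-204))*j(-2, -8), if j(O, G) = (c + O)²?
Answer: -656064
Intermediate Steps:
c = 6
j(O, G) = (6 + O)²
(201*(-204))*j(-2, -8) = (201*(-204))*(6 - 2)² = -41004*4² = -41004*16 = -656064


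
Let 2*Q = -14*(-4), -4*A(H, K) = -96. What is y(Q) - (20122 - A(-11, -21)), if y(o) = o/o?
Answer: -20097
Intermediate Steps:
A(H, K) = 24 (A(H, K) = -¼*(-96) = 24)
Q = 28 (Q = (-14*(-4))/2 = (½)*56 = 28)
y(o) = 1
y(Q) - (20122 - A(-11, -21)) = 1 - (20122 - 1*24) = 1 - (20122 - 24) = 1 - 1*20098 = 1 - 20098 = -20097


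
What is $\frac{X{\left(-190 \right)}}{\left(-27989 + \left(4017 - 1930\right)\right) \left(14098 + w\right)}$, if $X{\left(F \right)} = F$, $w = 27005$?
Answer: $\frac{95}{532324953} \approx 1.7846 \cdot 10^{-7}$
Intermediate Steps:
$\frac{X{\left(-190 \right)}}{\left(-27989 + \left(4017 - 1930\right)\right) \left(14098 + w\right)} = - \frac{190}{\left(-27989 + \left(4017 - 1930\right)\right) \left(14098 + 27005\right)} = - \frac{190}{\left(-27989 + \left(4017 - 1930\right)\right) 41103} = - \frac{190}{\left(-27989 + 2087\right) 41103} = - \frac{190}{\left(-25902\right) 41103} = - \frac{190}{-1064649906} = \left(-190\right) \left(- \frac{1}{1064649906}\right) = \frac{95}{532324953}$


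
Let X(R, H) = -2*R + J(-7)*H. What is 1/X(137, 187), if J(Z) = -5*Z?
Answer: 1/6271 ≈ 0.00015946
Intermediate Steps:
X(R, H) = -2*R + 35*H (X(R, H) = -2*R + (-5*(-7))*H = -2*R + 35*H)
1/X(137, 187) = 1/(-2*137 + 35*187) = 1/(-274 + 6545) = 1/6271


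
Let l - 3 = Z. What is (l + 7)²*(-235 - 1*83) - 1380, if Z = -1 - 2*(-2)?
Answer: -55122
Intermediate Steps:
Z = 3 (Z = -1 + 4 = 3)
l = 6 (l = 3 + 3 = 6)
(l + 7)²*(-235 - 1*83) - 1380 = (6 + 7)²*(-235 - 1*83) - 1380 = 13²*(-235 - 83) - 1380 = 169*(-318) - 1380 = -53742 - 1380 = -55122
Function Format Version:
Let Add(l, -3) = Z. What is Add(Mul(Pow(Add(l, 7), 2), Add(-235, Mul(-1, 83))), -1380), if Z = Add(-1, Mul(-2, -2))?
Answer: -55122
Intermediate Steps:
Z = 3 (Z = Add(-1, 4) = 3)
l = 6 (l = Add(3, 3) = 6)
Add(Mul(Pow(Add(l, 7), 2), Add(-235, Mul(-1, 83))), -1380) = Add(Mul(Pow(Add(6, 7), 2), Add(-235, Mul(-1, 83))), -1380) = Add(Mul(Pow(13, 2), Add(-235, -83)), -1380) = Add(Mul(169, -318), -1380) = Add(-53742, -1380) = -55122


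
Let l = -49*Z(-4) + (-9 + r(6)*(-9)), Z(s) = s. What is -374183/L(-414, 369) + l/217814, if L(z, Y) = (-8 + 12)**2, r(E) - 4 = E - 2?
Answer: -40751147061/1742512 ≈ -23386.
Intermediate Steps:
r(E) = 2 + E (r(E) = 4 + (E - 2) = 4 + (-2 + E) = 2 + E)
L(z, Y) = 16 (L(z, Y) = 4**2 = 16)
l = 115 (l = -49*(-4) + (-9 + (2 + 6)*(-9)) = 196 + (-9 + 8*(-9)) = 196 + (-9 - 72) = 196 - 81 = 115)
-374183/L(-414, 369) + l/217814 = -374183/16 + 115/217814 = -40751147061/1742512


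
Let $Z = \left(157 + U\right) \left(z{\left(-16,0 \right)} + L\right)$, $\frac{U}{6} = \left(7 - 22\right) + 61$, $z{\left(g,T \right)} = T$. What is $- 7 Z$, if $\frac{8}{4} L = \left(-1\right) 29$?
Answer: $\frac{87899}{2} \approx 43950.0$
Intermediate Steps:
$L = - \frac{29}{2}$ ($L = \frac{\left(-1\right) 29}{2} = \frac{1}{2} \left(-29\right) = - \frac{29}{2} \approx -14.5$)
$U = 276$ ($U = 6 \left(\left(7 - 22\right) + 61\right) = 6 \left(-15 + 61\right) = 6 \cdot 46 = 276$)
$Z = - \frac{12557}{2}$ ($Z = \left(157 + 276\right) \left(0 - \frac{29}{2}\right) = 433 \left(- \frac{29}{2}\right) = - \frac{12557}{2} \approx -6278.5$)
$- 7 Z = \left(-7\right) \left(- \frac{12557}{2}\right) = \frac{87899}{2}$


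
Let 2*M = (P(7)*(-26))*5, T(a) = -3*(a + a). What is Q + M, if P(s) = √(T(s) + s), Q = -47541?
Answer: -47541 - 65*I*√35 ≈ -47541.0 - 384.55*I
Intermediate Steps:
T(a) = -6*a
P(s) = √5*√(-s) (P(s) = √(-6*s + s) = √(-5*s) = √5*√(-s))
M = -65*I*√35 (M = (((√5*√(-1*7))*(-26))*5)/2 = (((√5*√(-7))*(-26))*5)/2 = (((√5*(I*√7))*(-26))*5)/2 = (((I*√35)*(-26))*5)/2 = (-26*I*√35*5)/2 = (-130*I*√35)/2 = -65*I*√35 ≈ -384.55*I)
Q + M = -47541 - 65*I*√35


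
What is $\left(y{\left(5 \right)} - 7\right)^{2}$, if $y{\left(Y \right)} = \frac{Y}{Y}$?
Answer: $36$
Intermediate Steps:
$y{\left(Y \right)} = 1$
$\left(y{\left(5 \right)} - 7\right)^{2} = \left(1 - 7\right)^{2} = \left(-6\right)^{2} = 36$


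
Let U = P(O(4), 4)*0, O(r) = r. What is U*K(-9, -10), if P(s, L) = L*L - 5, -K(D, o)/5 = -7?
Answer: 0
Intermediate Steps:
K(D, o) = 35 (K(D, o) = -5*(-7) = 35)
P(s, L) = -5 + L² (P(s, L) = L² - 5 = -5 + L²)
U = 0 (U = (-5 + 4²)*0 = (-5 + 16)*0 = 11*0 = 0)
U*K(-9, -10) = 0*35 = 0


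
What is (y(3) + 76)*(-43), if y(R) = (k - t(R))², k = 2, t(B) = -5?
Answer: -5375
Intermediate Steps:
y(R) = 49 (y(R) = (2 - 1*(-5))² = (2 + 5)² = 7² = 49)
(y(3) + 76)*(-43) = (49 + 76)*(-43) = 125*(-43) = -5375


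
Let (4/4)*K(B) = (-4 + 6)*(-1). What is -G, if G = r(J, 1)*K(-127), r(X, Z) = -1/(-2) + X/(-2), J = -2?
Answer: 3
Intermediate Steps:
r(X, Z) = 1/2 - X/2 (r(X, Z) = -1*(-1/2) + X*(-1/2) = 1/2 - X/2)
K(B) = -2 (K(B) = (-4 + 6)*(-1) = 2*(-1) = -2)
G = -3 (G = (1/2 - 1/2*(-2))*(-2) = (1/2 + 1)*(-2) = (3/2)*(-2) = -3)
-G = -1*(-3) = 3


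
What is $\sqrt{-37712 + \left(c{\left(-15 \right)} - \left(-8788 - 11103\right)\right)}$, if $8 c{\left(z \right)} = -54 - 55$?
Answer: $\frac{3 i \sqrt{31706}}{4} \approx 133.55 i$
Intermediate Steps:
$c{\left(z \right)} = - \frac{109}{8}$ ($c{\left(z \right)} = \frac{-54 - 55}{8} = \frac{1}{8} \left(-109\right) = - \frac{109}{8}$)
$\sqrt{-37712 + \left(c{\left(-15 \right)} - \left(-8788 - 11103\right)\right)} = \sqrt{-37712 - - \frac{159019}{8}} = \sqrt{-37712 + \left(- \frac{109}{8} + 19891\right)} = \sqrt{-37712 + \frac{159019}{8}} = \sqrt{- \frac{142677}{8}} = \frac{3 i \sqrt{31706}}{4}$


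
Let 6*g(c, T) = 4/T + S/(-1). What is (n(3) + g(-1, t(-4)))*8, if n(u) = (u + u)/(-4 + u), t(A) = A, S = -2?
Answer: -140/3 ≈ -46.667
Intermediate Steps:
g(c, T) = ⅓ + 2/(3*T) (g(c, T) = (4/T - 2/(-1))/6 = (4/T - 2*(-1))/6 = (4/T + 2)/6 = (2 + 4/T)/6 = ⅓ + 2/(3*T))
n(u) = 2*u/(-4 + u) (n(u) = (2*u)/(-4 + u) = 2*u/(-4 + u))
(n(3) + g(-1, t(-4)))*8 = (2*3/(-4 + 3) + (⅓)*(2 - 4)/(-4))*8 = (2*3/(-1) + (⅓)*(-¼)*(-2))*8 = (2*3*(-1) + ⅙)*8 = (-6 + ⅙)*8 = -35/6*8 = -140/3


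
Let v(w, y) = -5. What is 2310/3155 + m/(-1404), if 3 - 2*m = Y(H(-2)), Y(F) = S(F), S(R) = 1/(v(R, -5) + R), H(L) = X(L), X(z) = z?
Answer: 4533595/6201468 ≈ 0.73105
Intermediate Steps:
H(L) = L
S(R) = 1/(-5 + R)
Y(F) = 1/(-5 + F)
m = 11/7 (m = 3/2 - 1/(2*(-5 - 2)) = 3/2 - ½/(-7) = 3/2 - ½*(-⅐) = 3/2 + 1/14 = 11/7 ≈ 1.5714)
2310/3155 + m/(-1404) = 2310/3155 + (11/7)/(-1404) = 2310*(1/3155) + (11/7)*(-1/1404) = 462/631 - 11/9828 = 4533595/6201468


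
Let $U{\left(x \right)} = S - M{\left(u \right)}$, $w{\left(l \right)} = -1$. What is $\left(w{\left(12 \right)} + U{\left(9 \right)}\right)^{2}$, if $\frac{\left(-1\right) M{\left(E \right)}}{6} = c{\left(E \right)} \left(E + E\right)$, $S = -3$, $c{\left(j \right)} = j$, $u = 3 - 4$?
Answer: $64$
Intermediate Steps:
$u = -1$ ($u = 3 - 4 = -1$)
$M{\left(E \right)} = - 12 E^{2}$ ($M{\left(E \right)} = - 6 E \left(E + E\right) = - 6 E 2 E = - 6 \cdot 2 E^{2} = - 12 E^{2}$)
$U{\left(x \right)} = 9$ ($U{\left(x \right)} = -3 - - 12 \left(-1\right)^{2} = -3 - \left(-12\right) 1 = -3 - -12 = -3 + 12 = 9$)
$\left(w{\left(12 \right)} + U{\left(9 \right)}\right)^{2} = \left(-1 + 9\right)^{2} = 8^{2} = 64$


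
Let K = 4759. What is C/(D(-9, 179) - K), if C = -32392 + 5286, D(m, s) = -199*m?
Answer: 13553/1484 ≈ 9.1328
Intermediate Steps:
C = -27106
C/(D(-9, 179) - K) = -27106/(-199*(-9) - 1*4759) = -27106/(1791 - 4759) = -27106/(-2968) = -27106*(-1/2968) = 13553/1484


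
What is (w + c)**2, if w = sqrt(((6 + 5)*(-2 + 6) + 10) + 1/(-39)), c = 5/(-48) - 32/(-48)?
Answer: 542039/9984 + 3*sqrt(82095)/104 ≈ 62.556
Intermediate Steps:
c = 9/16 (c = 5*(-1/48) - 32*(-1/48) = -5/48 + 2/3 = 9/16 ≈ 0.56250)
w = sqrt(82095)/39 (w = sqrt((11*4 + 10) - 1/39) = sqrt((44 + 10) - 1/39) = sqrt(54 - 1/39) = sqrt(2105/39) = sqrt(82095)/39 ≈ 7.3467)
(w + c)**2 = (sqrt(82095)/39 + 9/16)**2 = (9/16 + sqrt(82095)/39)**2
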